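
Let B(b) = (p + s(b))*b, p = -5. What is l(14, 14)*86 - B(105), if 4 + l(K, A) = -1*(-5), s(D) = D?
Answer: -10414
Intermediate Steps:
l(K, A) = 1 (l(K, A) = -4 - 1*(-5) = -4 + 5 = 1)
B(b) = b*(-5 + b) (B(b) = (-5 + b)*b = b*(-5 + b))
l(14, 14)*86 - B(105) = 1*86 - 105*(-5 + 105) = 86 - 105*100 = 86 - 1*10500 = 86 - 10500 = -10414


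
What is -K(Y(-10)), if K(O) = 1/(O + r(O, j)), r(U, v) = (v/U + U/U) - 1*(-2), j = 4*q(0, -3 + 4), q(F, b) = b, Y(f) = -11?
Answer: 11/92 ≈ 0.11957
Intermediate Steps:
j = 4 (j = 4*(-3 + 4) = 4*1 = 4)
r(U, v) = 3 + v/U (r(U, v) = (v/U + 1) + 2 = (1 + v/U) + 2 = 3 + v/U)
K(O) = 1/(3 + O + 4/O) (K(O) = 1/(O + (3 + 4/O)) = 1/(3 + O + 4/O))
-K(Y(-10)) = -(-11)/(4 - 11*(3 - 11)) = -(-11)/(4 - 11*(-8)) = -(-11)/(4 + 88) = -(-11)/92 = -1*(-11/92) = 11/92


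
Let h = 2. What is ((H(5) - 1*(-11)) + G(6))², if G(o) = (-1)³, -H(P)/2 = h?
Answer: 36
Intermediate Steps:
H(P) = -4 (H(P) = -2*2 = -4)
G(o) = -1
((H(5) - 1*(-11)) + G(6))² = ((-4 - 1*(-11)) - 1)² = ((-4 + 11) - 1)² = (7 - 1)² = 6² = 36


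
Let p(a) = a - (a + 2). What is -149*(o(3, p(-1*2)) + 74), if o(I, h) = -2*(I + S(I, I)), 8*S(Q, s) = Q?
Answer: -40081/4 ≈ -10020.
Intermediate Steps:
S(Q, s) = Q/8
p(a) = -2 (p(a) = a - (2 + a) = a + (-2 - a) = -2)
o(I, h) = -9*I/4 (o(I, h) = -2*(I + I/8) = -9*I/4)
-149*(o(3, p(-1*2)) + 74) = -149*(-9/4*3 + 74) = -149*(-27/4 + 74) = -149*269/4 = -40081/4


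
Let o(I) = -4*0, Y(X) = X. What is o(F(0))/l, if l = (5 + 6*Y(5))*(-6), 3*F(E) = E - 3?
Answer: 0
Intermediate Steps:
F(E) = -1 + E/3 (F(E) = (E - 3)/3 = (-3 + E)/3 = -1 + E/3)
l = -210 (l = (5 + 6*5)*(-6) = (5 + 30)*(-6) = 35*(-6) = -210)
o(I) = 0
o(F(0))/l = 0/(-210) = 0*(-1/210) = 0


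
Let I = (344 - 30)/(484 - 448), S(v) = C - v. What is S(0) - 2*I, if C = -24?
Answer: -373/9 ≈ -41.444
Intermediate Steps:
S(v) = -24 - v
I = 157/18 (I = 314/36 = 314*(1/36) = 157/18 ≈ 8.7222)
S(0) - 2*I = (-24 - 1*0) - 2*157/18 = (-24 + 0) - 157/9 = -24 - 157/9 = -373/9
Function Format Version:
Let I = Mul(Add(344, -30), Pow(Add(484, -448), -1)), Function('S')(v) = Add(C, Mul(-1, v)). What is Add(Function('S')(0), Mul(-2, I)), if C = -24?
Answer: Rational(-373, 9) ≈ -41.444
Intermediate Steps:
Function('S')(v) = Add(-24, Mul(-1, v))
I = Rational(157, 18) (I = Mul(314, Pow(36, -1)) = Mul(314, Rational(1, 36)) = Rational(157, 18) ≈ 8.7222)
Add(Function('S')(0), Mul(-2, I)) = Add(Add(-24, Mul(-1, 0)), Mul(-2, Rational(157, 18))) = Add(Add(-24, 0), Rational(-157, 9)) = Add(-24, Rational(-157, 9)) = Rational(-373, 9)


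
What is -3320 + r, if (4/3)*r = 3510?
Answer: -1375/2 ≈ -687.50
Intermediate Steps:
r = 5265/2 (r = (¾)*3510 = 5265/2 ≈ 2632.5)
-3320 + r = -3320 + 5265/2 = -1375/2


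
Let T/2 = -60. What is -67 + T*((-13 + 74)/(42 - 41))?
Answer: -7387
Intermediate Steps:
T = -120 (T = 2*(-60) = -120)
-67 + T*((-13 + 74)/(42 - 41)) = -67 - 120*(-13 + 74)/(42 - 41) = -67 - 7320/1 = -67 - 7320 = -7387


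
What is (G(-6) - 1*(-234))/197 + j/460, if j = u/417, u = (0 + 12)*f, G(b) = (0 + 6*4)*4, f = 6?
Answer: 5276232/3149045 ≈ 1.6755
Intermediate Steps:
G(b) = 96 (G(b) = (0 + 24)*4 = 24*4 = 96)
u = 72 (u = (0 + 12)*6 = 12*6 = 72)
j = 24/139 (j = 72/417 = 72*(1/417) = 24/139 ≈ 0.17266)
(G(-6) - 1*(-234))/197 + j/460 = (96 - 1*(-234))/197 + (24/139)/460 = (96 + 234)*(1/197) + (24/139)*(1/460) = 330*(1/197) + 6/15985 = 330/197 + 6/15985 = 5276232/3149045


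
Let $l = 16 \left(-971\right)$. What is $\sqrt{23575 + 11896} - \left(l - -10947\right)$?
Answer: $4589 + \sqrt{35471} \approx 4777.3$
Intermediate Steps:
$l = -15536$
$\sqrt{23575 + 11896} - \left(l - -10947\right) = \sqrt{23575 + 11896} - \left(-15536 - -10947\right) = \sqrt{35471} - \left(-15536 + 10947\right) = \sqrt{35471} - -4589 = \sqrt{35471} + 4589 = 4589 + \sqrt{35471}$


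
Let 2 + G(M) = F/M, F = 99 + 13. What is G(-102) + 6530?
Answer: 332872/51 ≈ 6526.9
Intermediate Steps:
F = 112
G(M) = -2 + 112/M
G(-102) + 6530 = (-2 + 112/(-102)) + 6530 = (-2 + 112*(-1/102)) + 6530 = (-2 - 56/51) + 6530 = -158/51 + 6530 = 332872/51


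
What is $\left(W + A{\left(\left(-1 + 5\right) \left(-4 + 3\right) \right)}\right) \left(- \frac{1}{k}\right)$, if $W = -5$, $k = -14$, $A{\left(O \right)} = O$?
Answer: $- \frac{9}{14} \approx -0.64286$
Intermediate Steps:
$\left(W + A{\left(\left(-1 + 5\right) \left(-4 + 3\right) \right)}\right) \left(- \frac{1}{k}\right) = \left(-5 + \left(-1 + 5\right) \left(-4 + 3\right)\right) \left(- \frac{1}{-14}\right) = \left(-5 + 4 \left(-1\right)\right) \left(\left(-1\right) \left(- \frac{1}{14}\right)\right) = \left(-5 - 4\right) \frac{1}{14} = \left(-9\right) \frac{1}{14} = - \frac{9}{14}$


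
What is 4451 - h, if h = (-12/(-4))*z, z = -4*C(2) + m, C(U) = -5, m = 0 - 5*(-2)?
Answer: 4361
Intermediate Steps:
m = 10 (m = 0 + 10 = 10)
z = 30 (z = -4*(-5) + 10 = 20 + 10 = 30)
h = 90 (h = -12/(-4)*30 = -12*(-¼)*30 = 3*30 = 90)
4451 - h = 4451 - 1*90 = 4451 - 90 = 4361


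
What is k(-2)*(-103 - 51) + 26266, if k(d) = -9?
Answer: 27652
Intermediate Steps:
k(-2)*(-103 - 51) + 26266 = -9*(-103 - 51) + 26266 = -9*(-154) + 26266 = 1386 + 26266 = 27652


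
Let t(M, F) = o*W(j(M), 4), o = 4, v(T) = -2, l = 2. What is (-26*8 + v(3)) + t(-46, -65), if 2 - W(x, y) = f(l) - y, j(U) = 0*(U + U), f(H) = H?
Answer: -194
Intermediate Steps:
j(U) = 0 (j(U) = 0*(2*U) = 0)
W(x, y) = y (W(x, y) = 2 - (2 - y) = 2 + (-2 + y) = y)
t(M, F) = 16 (t(M, F) = 4*4 = 16)
(-26*8 + v(3)) + t(-46, -65) = (-26*8 - 2) + 16 = (-208 - 2) + 16 = -210 + 16 = -194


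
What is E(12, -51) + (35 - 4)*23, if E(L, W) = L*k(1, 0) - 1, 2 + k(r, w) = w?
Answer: 688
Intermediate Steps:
k(r, w) = -2 + w
E(L, W) = -1 - 2*L (E(L, W) = L*(-2 + 0) - 1 = L*(-2) - 1 = -2*L - 1 = -1 - 2*L)
E(12, -51) + (35 - 4)*23 = (-1 - 2*12) + (35 - 4)*23 = (-1 - 24) + 31*23 = -25 + 713 = 688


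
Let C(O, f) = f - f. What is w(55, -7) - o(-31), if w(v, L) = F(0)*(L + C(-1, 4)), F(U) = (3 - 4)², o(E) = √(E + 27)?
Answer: -7 - 2*I ≈ -7.0 - 2.0*I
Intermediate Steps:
C(O, f) = 0
o(E) = √(27 + E)
F(U) = 1 (F(U) = (-1)² = 1)
w(v, L) = L (w(v, L) = 1*(L + 0) = 1*L = L)
w(55, -7) - o(-31) = -7 - √(27 - 31) = -7 - √(-4) = -7 - 2*I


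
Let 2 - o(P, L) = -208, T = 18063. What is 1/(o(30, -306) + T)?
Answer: 1/18273 ≈ 5.4726e-5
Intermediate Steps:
o(P, L) = 210 (o(P, L) = 2 - 1*(-208) = 2 + 208 = 210)
1/(o(30, -306) + T) = 1/(210 + 18063) = 1/18273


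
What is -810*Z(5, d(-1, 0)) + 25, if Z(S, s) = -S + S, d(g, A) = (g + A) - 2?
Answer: 25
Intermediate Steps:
d(g, A) = -2 + A + g (d(g, A) = (A + g) - 2 = -2 + A + g)
Z(S, s) = 0
-810*Z(5, d(-1, 0)) + 25 = -810*0 + 25 = -90*0 + 25 = 0 + 25 = 25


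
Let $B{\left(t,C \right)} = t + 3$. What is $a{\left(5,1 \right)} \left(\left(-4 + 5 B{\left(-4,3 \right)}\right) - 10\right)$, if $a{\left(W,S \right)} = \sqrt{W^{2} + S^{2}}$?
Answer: $- 19 \sqrt{26} \approx -96.881$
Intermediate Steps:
$B{\left(t,C \right)} = 3 + t$
$a{\left(W,S \right)} = \sqrt{S^{2} + W^{2}}$
$a{\left(5,1 \right)} \left(\left(-4 + 5 B{\left(-4,3 \right)}\right) - 10\right) = \sqrt{1^{2} + 5^{2}} \left(\left(-4 + 5 \left(3 - 4\right)\right) - 10\right) = \sqrt{1 + 25} \left(\left(-4 + 5 \left(-1\right)\right) - 10\right) = \sqrt{26} \left(\left(-4 - 5\right) - 10\right) = \sqrt{26} \left(-9 - 10\right) = \sqrt{26} \left(-19\right) = - 19 \sqrt{26}$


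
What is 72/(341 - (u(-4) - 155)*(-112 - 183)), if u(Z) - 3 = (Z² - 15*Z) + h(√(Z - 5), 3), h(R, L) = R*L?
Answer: -794844/247265633 - 95580*I/247265633 ≈ -0.0032145 - 0.00038655*I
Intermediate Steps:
h(R, L) = L*R
u(Z) = 3 + Z² - 15*Z + 3*√(-5 + Z) (u(Z) = 3 + ((Z² - 15*Z) + 3*√(Z - 5)) = 3 + ((Z² - 15*Z) + 3*√(-5 + Z)) = 3 + (Z² - 15*Z + 3*√(-5 + Z)) = 3 + Z² - 15*Z + 3*√(-5 + Z))
72/(341 - (u(-4) - 155)*(-112 - 183)) = 72/(341 - ((3 + (-4)² - 15*(-4) + 3*√(-5 - 4)) - 155)*(-112 - 183)) = 72/(341 - ((3 + 16 + 60 + 3*√(-9)) - 155)*(-295)) = 72/(341 - ((3 + 16 + 60 + 3*(3*I)) - 155)*(-295)) = 72/(341 - ((3 + 16 + 60 + 9*I) - 155)*(-295)) = 72/(341 - ((79 + 9*I) - 155)*(-295)) = 72/(341 - (-76 + 9*I)*(-295)) = 72/(341 - (22420 - 2655*I)) = 72/(341 + (-22420 + 2655*I)) = 72/(-22079 + 2655*I) = 72*((-22079 - 2655*I)/494531266) = 36*(-22079 - 2655*I)/247265633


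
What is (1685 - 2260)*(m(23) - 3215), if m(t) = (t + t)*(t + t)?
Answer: 631925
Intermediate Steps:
m(t) = 4*t**2 (m(t) = (2*t)*(2*t) = 4*t**2)
(1685 - 2260)*(m(23) - 3215) = (1685 - 2260)*(4*23**2 - 3215) = -575*(4*529 - 3215) = -575*(2116 - 3215) = -575*(-1099) = 631925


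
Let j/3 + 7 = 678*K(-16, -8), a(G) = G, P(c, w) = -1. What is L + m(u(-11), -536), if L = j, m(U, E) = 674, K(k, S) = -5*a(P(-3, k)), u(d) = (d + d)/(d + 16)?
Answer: 10823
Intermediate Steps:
u(d) = 2*d/(16 + d) (u(d) = (2*d)/(16 + d) = 2*d/(16 + d))
K(k, S) = 5 (K(k, S) = -5*(-1) = 5)
j = 10149 (j = -21 + 3*(678*5) = -21 + 3*3390 = -21 + 10170 = 10149)
L = 10149
L + m(u(-11), -536) = 10149 + 674 = 10823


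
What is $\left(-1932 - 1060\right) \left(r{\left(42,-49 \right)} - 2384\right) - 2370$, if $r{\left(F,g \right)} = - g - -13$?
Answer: $6945054$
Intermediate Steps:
$r{\left(F,g \right)} = 13 - g$ ($r{\left(F,g \right)} = - g + 13 = 13 - g$)
$\left(-1932 - 1060\right) \left(r{\left(42,-49 \right)} - 2384\right) - 2370 = \left(-1932 - 1060\right) \left(\left(13 - -49\right) - 2384\right) - 2370 = - 2992 \left(\left(13 + 49\right) - 2384\right) - 2370 = - 2992 \left(62 - 2384\right) - 2370 = \left(-2992\right) \left(-2322\right) - 2370 = 6947424 - 2370 = 6945054$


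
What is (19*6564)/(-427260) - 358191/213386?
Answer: -14971111253/7597608530 ≈ -1.9705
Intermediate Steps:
(19*6564)/(-427260) - 358191/213386 = 124716*(-1/427260) - 358191*1/213386 = -10393/35605 - 358191/213386 = -14971111253/7597608530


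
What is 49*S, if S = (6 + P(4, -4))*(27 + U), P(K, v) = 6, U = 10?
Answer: 21756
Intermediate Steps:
S = 444 (S = (6 + 6)*(27 + 10) = 12*37 = 444)
49*S = 49*444 = 21756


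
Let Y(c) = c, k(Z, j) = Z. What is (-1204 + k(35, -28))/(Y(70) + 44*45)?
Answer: -1169/2050 ≈ -0.57024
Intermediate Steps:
(-1204 + k(35, -28))/(Y(70) + 44*45) = (-1204 + 35)/(70 + 44*45) = -1169/(70 + 1980) = -1169/2050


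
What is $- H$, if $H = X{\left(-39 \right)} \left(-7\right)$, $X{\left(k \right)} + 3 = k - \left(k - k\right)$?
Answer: $-294$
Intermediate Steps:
$X{\left(k \right)} = -3 + k$ ($X{\left(k \right)} = -3 + \left(k - \left(k - k\right)\right) = -3 + \left(k - 0\right) = -3 + \left(k + 0\right) = -3 + k$)
$H = 294$ ($H = \left(-3 - 39\right) \left(-7\right) = \left(-42\right) \left(-7\right) = 294$)
$- H = \left(-1\right) 294 = -294$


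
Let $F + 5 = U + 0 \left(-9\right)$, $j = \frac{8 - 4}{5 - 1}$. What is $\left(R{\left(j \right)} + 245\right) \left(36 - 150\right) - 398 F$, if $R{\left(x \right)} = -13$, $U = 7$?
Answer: $-27244$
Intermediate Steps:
$j = 1$ ($j = \frac{4}{4} = 4 \cdot \frac{1}{4} = 1$)
$F = 2$ ($F = -5 + \left(7 + 0 \left(-9\right)\right) = -5 + \left(7 + 0\right) = -5 + 7 = 2$)
$\left(R{\left(j \right)} + 245\right) \left(36 - 150\right) - 398 F = \left(-13 + 245\right) \left(36 - 150\right) - 796 = 232 \left(-114\right) - 796 = -26448 - 796 = -27244$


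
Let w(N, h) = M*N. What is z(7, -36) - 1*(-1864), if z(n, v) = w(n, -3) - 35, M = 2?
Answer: 1843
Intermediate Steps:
w(N, h) = 2*N
z(n, v) = -35 + 2*n (z(n, v) = 2*n - 35 = -35 + 2*n)
z(7, -36) - 1*(-1864) = (-35 + 2*7) - 1*(-1864) = (-35 + 14) + 1864 = -21 + 1864 = 1843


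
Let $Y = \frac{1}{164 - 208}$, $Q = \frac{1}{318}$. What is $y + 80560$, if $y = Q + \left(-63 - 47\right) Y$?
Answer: $\frac{12809438}{159} \approx 80563.0$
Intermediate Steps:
$Q = \frac{1}{318} \approx 0.0031447$
$Y = - \frac{1}{44}$ ($Y = \frac{1}{-44} = - \frac{1}{44} \approx -0.022727$)
$y = \frac{398}{159}$ ($y = \frac{1}{318} + \left(-63 - 47\right) \left(- \frac{1}{44}\right) = \frac{1}{318} - - \frac{5}{2} = \frac{1}{318} + \frac{5}{2} = \frac{398}{159} \approx 2.5031$)
$y + 80560 = \frac{398}{159} + 80560 = \frac{12809438}{159}$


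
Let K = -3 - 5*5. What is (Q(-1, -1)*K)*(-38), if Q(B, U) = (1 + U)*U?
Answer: 0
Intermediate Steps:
Q(B, U) = U*(1 + U)
K = -28 (K = -3 - 25 = -28)
(Q(-1, -1)*K)*(-38) = (-(1 - 1)*(-28))*(-38) = (-1*0*(-28))*(-38) = (0*(-28))*(-38) = 0*(-38) = 0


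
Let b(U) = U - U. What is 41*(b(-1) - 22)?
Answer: -902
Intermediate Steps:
b(U) = 0
41*(b(-1) - 22) = 41*(0 - 22) = 41*(-22) = -902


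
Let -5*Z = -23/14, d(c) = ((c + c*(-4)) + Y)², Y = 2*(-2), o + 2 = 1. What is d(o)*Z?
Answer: 23/70 ≈ 0.32857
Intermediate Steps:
o = -1 (o = -2 + 1 = -1)
Y = -4
d(c) = (-4 - 3*c)² (d(c) = ((c + c*(-4)) - 4)² = ((c - 4*c) - 4)² = (-3*c - 4)² = (-4 - 3*c)²)
Z = 23/70 (Z = -(-23)/(5*14) = -⅕*(-23/14) = 23/70 ≈ 0.32857)
d(o)*Z = (4 + 3*(-1))²*(23/70) = (4 - 3)²*(23/70) = 1²*(23/70) = 1*(23/70) = 23/70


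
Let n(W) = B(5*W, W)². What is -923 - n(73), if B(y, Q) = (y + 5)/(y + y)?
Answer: -4920036/5329 ≈ -923.26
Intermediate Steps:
B(y, Q) = (5 + y)/(2*y) (B(y, Q) = (5 + y)/((2*y)) = (5 + y)*(1/(2*y)) = (5 + y)/(2*y))
n(W) = (5 + 5*W)²/(100*W²) (n(W) = ((5 + 5*W)/(2*((5*W))))² = ((1/(5*W))*(5 + 5*W)/2)² = ((5 + 5*W)/(10*W))² = (5 + 5*W)²/(100*W²))
-923 - n(73) = -923 - (1 + 73)²/(4*73²) = -923 - 74²/(4*5329) = -923 - 5476/(4*5329) = -923 - 1*1369/5329 = -923 - 1369/5329 = -4920036/5329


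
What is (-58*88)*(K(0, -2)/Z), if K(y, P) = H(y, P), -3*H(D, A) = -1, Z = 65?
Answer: -5104/195 ≈ -26.174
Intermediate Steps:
H(D, A) = ⅓ (H(D, A) = -⅓*(-1) = ⅓)
K(y, P) = ⅓
(-58*88)*(K(0, -2)/Z) = (-58*88)*((⅓)/65) = -5104/(3*65) = -5104*1/195 = -5104/195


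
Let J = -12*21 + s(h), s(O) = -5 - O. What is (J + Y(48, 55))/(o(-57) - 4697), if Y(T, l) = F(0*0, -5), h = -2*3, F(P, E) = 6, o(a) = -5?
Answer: 245/4702 ≈ 0.052105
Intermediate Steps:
h = -6
Y(T, l) = 6
J = -251 (J = -12*21 + (-5 - 1*(-6)) = -252 + (-5 + 6) = -252 + 1 = -251)
(J + Y(48, 55))/(o(-57) - 4697) = (-251 + 6)/(-5 - 4697) = -245/(-4702) = -245*(-1/4702) = 245/4702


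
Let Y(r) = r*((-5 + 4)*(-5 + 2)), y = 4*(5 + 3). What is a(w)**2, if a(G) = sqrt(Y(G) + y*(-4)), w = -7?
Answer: -149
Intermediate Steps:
y = 32 (y = 4*8 = 32)
Y(r) = 3*r (Y(r) = r*(-1*(-3)) = r*3 = 3*r)
a(G) = sqrt(-128 + 3*G) (a(G) = sqrt(3*G + 32*(-4)) = sqrt(3*G - 128) = sqrt(-128 + 3*G))
a(w)**2 = (sqrt(-128 + 3*(-7)))**2 = (sqrt(-128 - 21))**2 = (sqrt(-149))**2 = (I*sqrt(149))**2 = -149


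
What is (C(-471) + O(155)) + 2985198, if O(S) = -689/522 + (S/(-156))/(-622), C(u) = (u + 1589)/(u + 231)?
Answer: 63000865648913/21104460 ≈ 2.9852e+6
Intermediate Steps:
C(u) = (1589 + u)/(231 + u)
O(S) = -689/522 + S/97032 (O(S) = -689*1/522 + (S*(-1/156))*(-1/622) = -689/522 - S/156*(-1/622) = -689/522 + S/97032)
(C(-471) + O(155)) + 2985198 = ((1589 - 471)/(231 - 471) + (-689/522 + (1/97032)*155)) + 2985198 = (1118/(-240) + (-689/522 + 155/97032)) + 2985198 = (-1/240*1118 - 11129023/8441784) + 2985198 = (-559/120 - 11129023/8441784) + 2985198 = -126134167/21104460 + 2985198 = 63000865648913/21104460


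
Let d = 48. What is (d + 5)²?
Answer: 2809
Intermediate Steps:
(d + 5)² = (48 + 5)² = 53² = 2809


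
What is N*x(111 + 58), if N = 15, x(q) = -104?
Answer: -1560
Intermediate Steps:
N*x(111 + 58) = 15*(-104) = -1560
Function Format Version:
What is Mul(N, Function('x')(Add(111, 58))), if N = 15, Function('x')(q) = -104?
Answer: -1560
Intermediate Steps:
Mul(N, Function('x')(Add(111, 58))) = Mul(15, -104) = -1560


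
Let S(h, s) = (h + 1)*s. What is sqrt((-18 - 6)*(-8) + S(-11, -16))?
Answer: 4*sqrt(22) ≈ 18.762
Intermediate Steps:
S(h, s) = s*(1 + h) (S(h, s) = (1 + h)*s = s*(1 + h))
sqrt((-18 - 6)*(-8) + S(-11, -16)) = sqrt((-18 - 6)*(-8) - 16*(1 - 11)) = sqrt(-24*(-8) - 16*(-10)) = sqrt(192 + 160) = sqrt(352) = 4*sqrt(22)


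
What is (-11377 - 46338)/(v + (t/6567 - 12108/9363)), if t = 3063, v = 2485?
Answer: -394301319335/16971546202 ≈ -23.233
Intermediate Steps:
(-11377 - 46338)/(v + (t/6567 - 12108/9363)) = (-11377 - 46338)/(2485 + (3063/6567 - 12108/9363)) = -57715/(2485 + (3063*(1/6567) - 12108*1/9363)) = -57715/(2485 + (1021/2189 - 4036/3121)) = -57715/(2485 - 5648263/6831869) = -57715/16971546202/6831869 = -57715*6831869/16971546202 = -394301319335/16971546202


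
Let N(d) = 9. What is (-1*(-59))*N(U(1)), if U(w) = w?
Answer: 531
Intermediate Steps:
(-1*(-59))*N(U(1)) = -1*(-59)*9 = 59*9 = 531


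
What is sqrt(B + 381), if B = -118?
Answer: sqrt(263) ≈ 16.217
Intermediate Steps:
sqrt(B + 381) = sqrt(-118 + 381) = sqrt(263)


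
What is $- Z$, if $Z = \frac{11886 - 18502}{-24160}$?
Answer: $- \frac{827}{3020} \approx -0.27384$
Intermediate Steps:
$Z = \frac{827}{3020}$ ($Z = \left(-6616\right) \left(- \frac{1}{24160}\right) = \frac{827}{3020} \approx 0.27384$)
$- Z = \left(-1\right) \frac{827}{3020} = - \frac{827}{3020}$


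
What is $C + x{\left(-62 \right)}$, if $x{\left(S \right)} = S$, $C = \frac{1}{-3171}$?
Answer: $- \frac{196603}{3171} \approx -62.0$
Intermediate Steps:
$C = - \frac{1}{3171} \approx -0.00031536$
$C + x{\left(-62 \right)} = - \frac{1}{3171} - 62 = - \frac{196603}{3171}$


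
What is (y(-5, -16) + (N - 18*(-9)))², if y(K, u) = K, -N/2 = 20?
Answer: 13689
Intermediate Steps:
N = -40 (N = -2*20 = -40)
(y(-5, -16) + (N - 18*(-9)))² = (-5 + (-40 - 18*(-9)))² = (-5 + (-40 + 162))² = (-5 + 122)² = 117² = 13689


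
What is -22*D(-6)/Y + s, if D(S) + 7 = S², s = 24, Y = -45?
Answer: 1718/45 ≈ 38.178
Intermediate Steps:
D(S) = -7 + S²
-22*D(-6)/Y + s = -22*(-7 + (-6)²)/(-45) + 24 = -22*(-7 + 36)*(-1)/45 + 24 = -638*(-1)/45 + 24 = -22*(-29/45) + 24 = 638/45 + 24 = 1718/45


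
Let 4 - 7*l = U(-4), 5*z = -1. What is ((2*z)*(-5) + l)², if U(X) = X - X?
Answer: 324/49 ≈ 6.6122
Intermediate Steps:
z = -⅕ (z = (⅕)*(-1) = -⅕ ≈ -0.20000)
U(X) = 0
l = 4/7 (l = 4/7 - ⅐*0 = 4/7 + 0 = 4/7 ≈ 0.57143)
((2*z)*(-5) + l)² = ((2*(-⅕))*(-5) + 4/7)² = (-⅖*(-5) + 4/7)² = (2 + 4/7)² = (18/7)² = 324/49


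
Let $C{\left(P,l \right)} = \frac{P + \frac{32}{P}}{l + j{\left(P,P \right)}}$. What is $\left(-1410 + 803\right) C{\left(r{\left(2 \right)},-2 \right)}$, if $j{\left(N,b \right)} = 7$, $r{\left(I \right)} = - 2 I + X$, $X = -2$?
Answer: $\frac{20638}{15} \approx 1375.9$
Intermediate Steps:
$r{\left(I \right)} = -2 - 2 I$ ($r{\left(I \right)} = - 2 I - 2 = -2 - 2 I$)
$C{\left(P,l \right)} = \frac{P + \frac{32}{P}}{7 + l}$ ($C{\left(P,l \right)} = \frac{P + \frac{32}{P}}{l + 7} = \frac{P + \frac{32}{P}}{7 + l}$)
$\left(-1410 + 803\right) C{\left(r{\left(2 \right)},-2 \right)} = \left(-1410 + 803\right) \frac{32 + \left(-2 - 4\right)^{2}}{\left(-2 - 4\right) \left(7 - 2\right)} = - 607 \frac{32 + \left(-2 - 4\right)^{2}}{\left(-2 - 4\right) 5} = - 607 \frac{1}{-6} \cdot \frac{1}{5} \left(32 + \left(-6\right)^{2}\right) = - 607 \left(\left(- \frac{1}{6}\right) \frac{1}{5} \left(32 + 36\right)\right) = - 607 \left(\left(- \frac{1}{6}\right) \frac{1}{5} \cdot 68\right) = \left(-607\right) \left(- \frac{34}{15}\right) = \frac{20638}{15}$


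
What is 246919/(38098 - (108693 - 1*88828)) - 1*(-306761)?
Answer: 5593420232/18233 ≈ 3.0677e+5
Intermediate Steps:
246919/(38098 - (108693 - 1*88828)) - 1*(-306761) = 246919/(38098 - (108693 - 88828)) + 306761 = 246919/(38098 - 1*19865) + 306761 = 246919/(38098 - 19865) + 306761 = 246919/18233 + 306761 = 5593420232/18233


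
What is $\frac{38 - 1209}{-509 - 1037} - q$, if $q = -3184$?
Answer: $\frac{4923635}{1546} \approx 3184.8$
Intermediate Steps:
$\frac{38 - 1209}{-509 - 1037} - q = \frac{38 - 1209}{-509 - 1037} - -3184 = - \frac{1171}{-1546} + 3184 = \left(-1171\right) \left(- \frac{1}{1546}\right) + 3184 = \frac{1171}{1546} + 3184 = \frac{4923635}{1546}$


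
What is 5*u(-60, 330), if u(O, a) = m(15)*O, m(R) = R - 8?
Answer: -2100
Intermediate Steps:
m(R) = -8 + R
u(O, a) = 7*O (u(O, a) = (-8 + 15)*O = 7*O)
5*u(-60, 330) = 5*(7*(-60)) = 5*(-420) = -2100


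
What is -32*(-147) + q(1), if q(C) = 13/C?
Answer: 4717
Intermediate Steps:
-32*(-147) + q(1) = -32*(-147) + 13/1 = 4704 + 13*1 = 4704 + 13 = 4717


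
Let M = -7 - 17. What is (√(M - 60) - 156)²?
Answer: 24252 - 624*I*√21 ≈ 24252.0 - 2859.5*I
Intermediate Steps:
M = -24
(√(M - 60) - 156)² = (√(-24 - 60) - 156)² = (√(-84) - 156)² = (2*I*√21 - 156)² = (-156 + 2*I*√21)²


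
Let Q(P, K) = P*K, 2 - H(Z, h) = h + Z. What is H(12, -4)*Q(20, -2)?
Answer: 240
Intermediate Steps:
H(Z, h) = 2 - Z - h (H(Z, h) = 2 - (h + Z) = 2 - (Z + h) = 2 + (-Z - h) = 2 - Z - h)
Q(P, K) = K*P
H(12, -4)*Q(20, -2) = (2 - 1*12 - 1*(-4))*(-2*20) = (2 - 12 + 4)*(-40) = -6*(-40) = 240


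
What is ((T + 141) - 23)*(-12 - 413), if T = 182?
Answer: -127500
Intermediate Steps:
((T + 141) - 23)*(-12 - 413) = ((182 + 141) - 23)*(-12 - 413) = (323 - 23)*(-425) = 300*(-425) = -127500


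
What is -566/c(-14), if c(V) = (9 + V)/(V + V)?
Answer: -15848/5 ≈ -3169.6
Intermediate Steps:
c(V) = (9 + V)/(2*V) (c(V) = (9 + V)/((2*V)) = (9 + V)*(1/(2*V)) = (9 + V)/(2*V))
-566/c(-14) = -566*(-28/(9 - 14)) = -566/((½)*(-1/14)*(-5)) = -566/5/28 = -566*28/5 = -15848/5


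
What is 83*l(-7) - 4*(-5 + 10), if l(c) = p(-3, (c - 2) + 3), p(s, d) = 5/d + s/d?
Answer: -143/3 ≈ -47.667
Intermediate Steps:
l(c) = 2/(1 + c) (l(c) = (5 - 3)/((c - 2) + 3) = 2/((-2 + c) + 3) = 2/(1 + c))
83*l(-7) - 4*(-5 + 10) = 83*(2/(1 - 7)) - 4*(-5 + 10) = 83*(2/(-6)) - 4*5 = 83*(2*(-1/6)) - 20 = 83*(-1/3) - 20 = -83/3 - 20 = -143/3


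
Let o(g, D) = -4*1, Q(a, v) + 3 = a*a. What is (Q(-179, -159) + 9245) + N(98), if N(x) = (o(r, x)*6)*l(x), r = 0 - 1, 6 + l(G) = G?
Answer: 39075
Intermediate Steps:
l(G) = -6 + G
r = -1
Q(a, v) = -3 + a**2 (Q(a, v) = -3 + a*a = -3 + a**2)
o(g, D) = -4
N(x) = 144 - 24*x (N(x) = (-4*6)*(-6 + x) = -24*(-6 + x) = 144 - 24*x)
(Q(-179, -159) + 9245) + N(98) = ((-3 + (-179)**2) + 9245) + (144 - 24*98) = ((-3 + 32041) + 9245) + (144 - 2352) = (32038 + 9245) - 2208 = 41283 - 2208 = 39075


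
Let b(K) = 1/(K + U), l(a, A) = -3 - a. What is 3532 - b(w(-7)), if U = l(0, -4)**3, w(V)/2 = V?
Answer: 144813/41 ≈ 3532.0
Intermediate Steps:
w(V) = 2*V
U = -27 (U = (-3 - 1*0)**3 = (-3 + 0)**3 = (-3)**3 = -27)
b(K) = 1/(-27 + K) (b(K) = 1/(K - 27) = 1/(-27 + K))
3532 - b(w(-7)) = 3532 - 1/(-27 + 2*(-7)) = 3532 - 1/(-27 - 14) = 3532 - 1/(-41) = 3532 - 1*(-1/41) = 3532 + 1/41 = 144813/41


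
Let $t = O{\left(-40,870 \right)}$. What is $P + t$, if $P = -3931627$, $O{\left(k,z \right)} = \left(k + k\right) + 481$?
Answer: $-3931226$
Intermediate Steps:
$O{\left(k,z \right)} = 481 + 2 k$ ($O{\left(k,z \right)} = 2 k + 481 = 481 + 2 k$)
$t = 401$ ($t = 481 + 2 \left(-40\right) = 481 - 80 = 401$)
$P + t = -3931627 + 401 = -3931226$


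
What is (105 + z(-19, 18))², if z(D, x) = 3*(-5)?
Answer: 8100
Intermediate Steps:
z(D, x) = -15
(105 + z(-19, 18))² = (105 - 15)² = 90² = 8100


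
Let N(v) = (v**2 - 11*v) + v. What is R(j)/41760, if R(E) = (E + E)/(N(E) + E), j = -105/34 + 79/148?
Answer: -629/151750620 ≈ -4.1450e-6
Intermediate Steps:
N(v) = v**2 - 10*v
j = -6427/2516 (j = -105*1/34 + 79*(1/148) = -105/34 + 79/148 = -6427/2516 ≈ -2.5545)
R(E) = 2*E/(E + E*(-10 + E)) (R(E) = (E + E)/(E*(-10 + E) + E) = (2*E)/(E + E*(-10 + E)) = 2*E/(E + E*(-10 + E)))
R(j)/41760 = (2/(-9 - 6427/2516))/41760 = (2/(-29071/2516))*(1/41760) = (2*(-2516/29071))*(1/41760) = -5032/29071*1/41760 = -629/151750620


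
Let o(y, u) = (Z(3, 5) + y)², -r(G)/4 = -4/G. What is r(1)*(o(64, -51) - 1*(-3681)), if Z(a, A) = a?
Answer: 130720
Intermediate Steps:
r(G) = 16/G (r(G) = -(-16)/G = 16/G)
o(y, u) = (3 + y)²
r(1)*(o(64, -51) - 1*(-3681)) = (16/1)*((3 + 64)² - 1*(-3681)) = (16*1)*(67² + 3681) = 16*(4489 + 3681) = 16*8170 = 130720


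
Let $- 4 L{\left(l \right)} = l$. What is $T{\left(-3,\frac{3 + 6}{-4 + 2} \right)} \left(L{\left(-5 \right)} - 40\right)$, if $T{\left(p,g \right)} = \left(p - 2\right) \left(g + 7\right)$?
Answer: $\frac{3875}{8} \approx 484.38$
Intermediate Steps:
$L{\left(l \right)} = - \frac{l}{4}$
$T{\left(p,g \right)} = \left(-2 + p\right) \left(7 + g\right)$
$T{\left(-3,\frac{3 + 6}{-4 + 2} \right)} \left(L{\left(-5 \right)} - 40\right) = \left(-14 - 2 \frac{3 + 6}{-4 + 2} + 7 \left(-3\right) + \frac{3 + 6}{-4 + 2} \left(-3\right)\right) \left(\left(- \frac{1}{4}\right) \left(-5\right) - 40\right) = \left(-14 - 2 \frac{9}{-2} - 21 + \frac{9}{-2} \left(-3\right)\right) \left(\frac{5}{4} - 40\right) = \left(-14 - 2 \cdot 9 \left(- \frac{1}{2}\right) - 21 + 9 \left(- \frac{1}{2}\right) \left(-3\right)\right) \left(- \frac{155}{4}\right) = \left(-14 - -9 - 21 - - \frac{27}{2}\right) \left(- \frac{155}{4}\right) = \left(-14 + 9 - 21 + \frac{27}{2}\right) \left(- \frac{155}{4}\right) = \left(- \frac{25}{2}\right) \left(- \frac{155}{4}\right) = \frac{3875}{8}$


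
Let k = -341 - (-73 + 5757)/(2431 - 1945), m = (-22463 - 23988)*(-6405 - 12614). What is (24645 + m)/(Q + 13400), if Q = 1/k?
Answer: 75718328920870/1148446757 ≈ 65931.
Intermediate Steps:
m = 883451569 (m = -46451*(-19019) = 883451569)
k = -85705/243 (k = -341 - 5684/486 = -341 - 1*2842/243 = -341 - 2842/243 = -85705/243 ≈ -352.70)
Q = -243/85705 (Q = 1/(-85705/243) = -243/85705 ≈ -0.0028353)
(24645 + m)/(Q + 13400) = (24645 + 883451569)/(-243/85705 + 13400) = 883476214/(1148446757/85705) = 883476214*(85705/1148446757) = 75718328920870/1148446757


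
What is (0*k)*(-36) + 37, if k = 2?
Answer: 37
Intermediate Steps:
(0*k)*(-36) + 37 = (0*2)*(-36) + 37 = 0*(-36) + 37 = 0 + 37 = 37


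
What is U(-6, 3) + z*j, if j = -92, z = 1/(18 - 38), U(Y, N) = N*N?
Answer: 68/5 ≈ 13.600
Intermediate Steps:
U(Y, N) = N²
z = -1/20 (z = 1/(-20) = -1/20 ≈ -0.050000)
U(-6, 3) + z*j = 3² - 1/20*(-92) = 9 + 23/5 = 68/5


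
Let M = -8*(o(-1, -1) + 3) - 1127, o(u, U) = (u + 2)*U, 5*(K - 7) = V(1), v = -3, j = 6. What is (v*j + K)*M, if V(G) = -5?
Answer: 13716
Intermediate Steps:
K = 6 (K = 7 + (⅕)*(-5) = 7 - 1 = 6)
o(u, U) = U*(2 + u) (o(u, U) = (2 + u)*U = U*(2 + u))
M = -1143 (M = -8*(-(2 - 1) + 3) - 1127 = -8*(-1*1 + 3) - 1127 = -8*(-1 + 3) - 1127 = -8*2 - 1127 = -16 - 1127 = -1143)
(v*j + K)*M = (-3*6 + 6)*(-1143) = (-18 + 6)*(-1143) = -12*(-1143) = 13716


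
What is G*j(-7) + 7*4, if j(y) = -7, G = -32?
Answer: 252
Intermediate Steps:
G*j(-7) + 7*4 = -32*(-7) + 7*4 = 224 + 28 = 252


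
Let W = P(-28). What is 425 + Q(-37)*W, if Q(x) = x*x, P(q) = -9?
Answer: -11896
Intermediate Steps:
Q(x) = x**2
W = -9
425 + Q(-37)*W = 425 + (-37)**2*(-9) = 425 + 1369*(-9) = 425 - 12321 = -11896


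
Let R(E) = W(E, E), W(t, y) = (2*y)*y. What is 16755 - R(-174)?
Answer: -43797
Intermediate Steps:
W(t, y) = 2*y²
R(E) = 2*E²
16755 - R(-174) = 16755 - 2*(-174)² = 16755 - 2*30276 = 16755 - 1*60552 = 16755 - 60552 = -43797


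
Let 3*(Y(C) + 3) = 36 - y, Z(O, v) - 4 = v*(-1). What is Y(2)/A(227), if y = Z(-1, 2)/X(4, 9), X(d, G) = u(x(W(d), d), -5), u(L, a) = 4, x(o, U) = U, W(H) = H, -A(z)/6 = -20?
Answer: 53/720 ≈ 0.073611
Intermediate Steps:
A(z) = 120 (A(z) = -6*(-20) = 120)
Z(O, v) = 4 - v (Z(O, v) = 4 + v*(-1) = 4 - v)
X(d, G) = 4
y = 1/2 (y = (4 - 1*2)/4 = (4 - 2)*(1/4) = 2*(1/4) = 1/2 ≈ 0.50000)
Y(C) = 53/6 (Y(C) = -3 + (36 - 1*1/2)/3 = -3 + (36 - 1/2)/3 = -3 + (1/3)*(71/2) = -3 + 71/6 = 53/6)
Y(2)/A(227) = (53/6)/120 = (53/6)*(1/120) = 53/720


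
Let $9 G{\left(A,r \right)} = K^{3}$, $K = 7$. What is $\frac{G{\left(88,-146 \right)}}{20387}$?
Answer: $\frac{343}{183483} \approx 0.0018694$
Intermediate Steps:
$G{\left(A,r \right)} = \frac{343}{9}$ ($G{\left(A,r \right)} = \frac{7^{3}}{9} = \frac{1}{9} \cdot 343 = \frac{343}{9}$)
$\frac{G{\left(88,-146 \right)}}{20387} = \frac{343}{9 \cdot 20387} = \frac{343}{9} \cdot \frac{1}{20387} = \frac{343}{183483}$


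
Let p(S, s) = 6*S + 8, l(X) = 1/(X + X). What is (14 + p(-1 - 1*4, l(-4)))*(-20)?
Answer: 160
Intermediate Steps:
l(X) = 1/(2*X)
p(S, s) = 8 + 6*S
(14 + p(-1 - 1*4, l(-4)))*(-20) = (14 + (8 + 6*(-1 - 1*4)))*(-20) = (14 + (8 + 6*(-1 - 4)))*(-20) = (14 + (8 + 6*(-5)))*(-20) = (14 + (8 - 30))*(-20) = (14 - 22)*(-20) = -8*(-20) = 160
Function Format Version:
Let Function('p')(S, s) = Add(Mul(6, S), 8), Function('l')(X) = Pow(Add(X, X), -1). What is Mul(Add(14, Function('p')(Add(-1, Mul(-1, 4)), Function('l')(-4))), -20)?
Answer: 160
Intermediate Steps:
Function('l')(X) = Mul(Rational(1, 2), Pow(X, -1)) (Function('l')(X) = Pow(Mul(2, X), -1) = Mul(Rational(1, 2), Pow(X, -1)))
Function('p')(S, s) = Add(8, Mul(6, S))
Mul(Add(14, Function('p')(Add(-1, Mul(-1, 4)), Function('l')(-4))), -20) = Mul(Add(14, Add(8, Mul(6, Add(-1, Mul(-1, 4))))), -20) = Mul(Add(14, Add(8, Mul(6, Add(-1, -4)))), -20) = Mul(Add(14, Add(8, Mul(6, -5))), -20) = Mul(Add(14, Add(8, -30)), -20) = Mul(Add(14, -22), -20) = Mul(-8, -20) = 160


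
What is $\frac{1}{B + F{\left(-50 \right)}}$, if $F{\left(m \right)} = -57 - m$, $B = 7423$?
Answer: $\frac{1}{7416} \approx 0.00013484$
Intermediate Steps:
$\frac{1}{B + F{\left(-50 \right)}} = \frac{1}{7423 - 7} = \frac{1}{7416}$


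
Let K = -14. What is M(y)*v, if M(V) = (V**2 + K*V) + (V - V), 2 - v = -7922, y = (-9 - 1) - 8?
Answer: 4564224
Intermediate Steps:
y = -18 (y = -10 - 8 = -18)
v = 7924 (v = 2 - 1*(-7922) = 2 + 7922 = 7924)
M(V) = V**2 - 14*V (M(V) = (V**2 - 14*V) + (V - V) = (V**2 - 14*V) + 0 = V**2 - 14*V)
M(y)*v = -18*(-14 - 18)*7924 = -18*(-32)*7924 = 576*7924 = 4564224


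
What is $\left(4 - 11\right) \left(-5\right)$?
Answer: $35$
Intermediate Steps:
$\left(4 - 11\right) \left(-5\right) = \left(-7\right) \left(-5\right) = 35$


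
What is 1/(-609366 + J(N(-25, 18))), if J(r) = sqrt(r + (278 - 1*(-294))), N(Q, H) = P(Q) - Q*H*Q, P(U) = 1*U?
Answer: -609366/371326932659 - I*sqrt(10703)/371326932659 ≈ -1.6411e-6 - 2.7861e-10*I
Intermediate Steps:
P(U) = U
N(Q, H) = Q - H*Q**2 (N(Q, H) = Q - Q*H*Q = Q - H*Q*Q = Q - H*Q**2)
J(r) = sqrt(572 + r) (J(r) = sqrt(r + (278 + 294)) = sqrt(r + 572) = sqrt(572 + r))
1/(-609366 + J(N(-25, 18))) = 1/(-609366 + sqrt(572 - 25*(1 - 1*18*(-25)))) = 1/(-609366 + sqrt(572 - 25*(1 + 450))) = 1/(-609366 + sqrt(572 - 25*451)) = 1/(-609366 + sqrt(572 - 11275)) = 1/(-609366 + sqrt(-10703)) = 1/(-609366 + I*sqrt(10703))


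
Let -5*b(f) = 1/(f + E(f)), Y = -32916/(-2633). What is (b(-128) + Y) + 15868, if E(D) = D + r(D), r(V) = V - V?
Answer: 53521103433/3370240 ≈ 15881.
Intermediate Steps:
r(V) = 0
Y = 32916/2633 (Y = -32916*(-1/2633) = 32916/2633 ≈ 12.501)
E(D) = D (E(D) = D + 0 = D)
b(f) = -1/(10*f) (b(f) = -1/(5*(f + f)) = -1/(2*f)/5 = -1/(10*f))
(b(-128) + Y) + 15868 = (-1/10/(-128) + 32916/2633) + 15868 = (-1/10*(-1/128) + 32916/2633) + 15868 = (1/1280 + 32916/2633) + 15868 = 42135113/3370240 + 15868 = 53521103433/3370240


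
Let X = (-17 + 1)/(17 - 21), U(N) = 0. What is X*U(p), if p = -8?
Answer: 0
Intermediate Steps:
X = 4 (X = -16/(-4) = -16*(-¼) = 4)
X*U(p) = 4*0 = 0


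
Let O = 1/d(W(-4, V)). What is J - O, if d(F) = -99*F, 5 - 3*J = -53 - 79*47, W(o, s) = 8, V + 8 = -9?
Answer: 995545/792 ≈ 1257.0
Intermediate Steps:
V = -17 (V = -8 - 9 = -17)
J = 1257 (J = 5/3 - (-53 - 79*47)/3 = 5/3 - (-53 - 3713)/3 = 5/3 - ⅓*(-3766) = 5/3 + 3766/3 = 1257)
O = -1/792 (O = 1/(-99*8) = 1/(-792) = -1/792 ≈ -0.0012626)
J - O = 1257 - 1*(-1/792) = 1257 + 1/792 = 995545/792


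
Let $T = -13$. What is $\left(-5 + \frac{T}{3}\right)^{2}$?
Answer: $\frac{784}{9} \approx 87.111$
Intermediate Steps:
$\left(-5 + \frac{T}{3}\right)^{2} = \left(-5 - \frac{13}{3}\right)^{2} = \left(- \frac{28}{3}\right)^{2} = \frac{784}{9}$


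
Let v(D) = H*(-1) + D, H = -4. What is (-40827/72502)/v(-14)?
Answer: 40827/725020 ≈ 0.056312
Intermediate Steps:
v(D) = 4 + D (v(D) = -4*(-1) + D = 4 + D)
(-40827/72502)/v(-14) = (-40827/72502)/(4 - 14) = -40827*1/72502/(-10) = -40827/72502*(-⅒) = 40827/725020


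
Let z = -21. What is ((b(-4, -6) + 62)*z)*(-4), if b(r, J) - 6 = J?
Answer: 5208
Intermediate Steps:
b(r, J) = 6 + J
((b(-4, -6) + 62)*z)*(-4) = (((6 - 6) + 62)*(-21))*(-4) = ((0 + 62)*(-21))*(-4) = (62*(-21))*(-4) = -1302*(-4) = 5208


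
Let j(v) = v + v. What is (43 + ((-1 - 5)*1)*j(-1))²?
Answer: 3025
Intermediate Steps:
j(v) = 2*v
(43 + ((-1 - 5)*1)*j(-1))² = (43 + ((-1 - 5)*1)*(2*(-1)))² = (43 - 6*1*(-2))² = (43 - 6*(-2))² = (43 + 12)² = 55² = 3025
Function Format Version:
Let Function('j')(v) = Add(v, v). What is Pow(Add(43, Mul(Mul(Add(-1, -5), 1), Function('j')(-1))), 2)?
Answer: 3025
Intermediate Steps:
Function('j')(v) = Mul(2, v)
Pow(Add(43, Mul(Mul(Add(-1, -5), 1), Function('j')(-1))), 2) = Pow(Add(43, Mul(Mul(Add(-1, -5), 1), Mul(2, -1))), 2) = Pow(Add(43, Mul(Mul(-6, 1), -2)), 2) = Pow(Add(43, Mul(-6, -2)), 2) = Pow(Add(43, 12), 2) = Pow(55, 2) = 3025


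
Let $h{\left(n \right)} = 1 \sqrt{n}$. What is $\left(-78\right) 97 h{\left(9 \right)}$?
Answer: $-22698$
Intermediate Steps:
$h{\left(n \right)} = \sqrt{n}$
$\left(-78\right) 97 h{\left(9 \right)} = \left(-78\right) 97 \sqrt{9} = \left(-7566\right) 3 = -22698$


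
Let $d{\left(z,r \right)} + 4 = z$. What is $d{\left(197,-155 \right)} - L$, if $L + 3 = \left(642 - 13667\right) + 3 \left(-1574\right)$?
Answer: $17943$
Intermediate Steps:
$L = -17750$ ($L = -3 + \left(\left(642 - 13667\right) + 3 \left(-1574\right)\right) = -3 - 17747 = -17750$)
$d{\left(z,r \right)} = -4 + z$
$d{\left(197,-155 \right)} - L = \left(-4 + 197\right) - -17750 = 193 + 17750 = 17943$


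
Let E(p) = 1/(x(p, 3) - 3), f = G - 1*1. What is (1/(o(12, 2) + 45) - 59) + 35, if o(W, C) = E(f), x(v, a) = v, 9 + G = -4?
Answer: -18319/764 ≈ -23.978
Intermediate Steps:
G = -13 (G = -9 - 4 = -13)
f = -14 (f = -13 - 1*1 = -13 - 1 = -14)
E(p) = 1/(-3 + p) (E(p) = 1/(p - 3) = 1/(-3 + p))
o(W, C) = -1/17 (o(W, C) = 1/(-3 - 14) = 1/(-17) = -1/17)
(1/(o(12, 2) + 45) - 59) + 35 = (1/(-1/17 + 45) - 59) + 35 = (1/(764/17) - 59) + 35 = (17/764 - 59) + 35 = -45059/764 + 35 = -18319/764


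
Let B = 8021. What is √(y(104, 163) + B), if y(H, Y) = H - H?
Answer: √8021 ≈ 89.560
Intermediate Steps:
y(H, Y) = 0
√(y(104, 163) + B) = √(0 + 8021) = √8021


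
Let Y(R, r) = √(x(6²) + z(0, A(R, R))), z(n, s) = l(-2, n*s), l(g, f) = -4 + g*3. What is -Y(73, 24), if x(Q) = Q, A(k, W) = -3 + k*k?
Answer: -√26 ≈ -5.0990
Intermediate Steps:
A(k, W) = -3 + k²
l(g, f) = -4 + 3*g
z(n, s) = -10 (z(n, s) = -4 + 3*(-2) = -4 - 6 = -10)
Y(R, r) = √26 (Y(R, r) = √(6² - 10) = √(36 - 10) = √26)
-Y(73, 24) = -√26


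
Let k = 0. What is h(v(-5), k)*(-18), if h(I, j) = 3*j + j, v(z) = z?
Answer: 0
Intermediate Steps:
h(I, j) = 4*j
h(v(-5), k)*(-18) = (4*0)*(-18) = 0*(-18) = 0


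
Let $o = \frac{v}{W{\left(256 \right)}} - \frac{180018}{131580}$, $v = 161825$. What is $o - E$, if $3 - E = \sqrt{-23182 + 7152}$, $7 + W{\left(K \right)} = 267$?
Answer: $\frac{117463869}{190060} + i \sqrt{16030} \approx 618.04 + 126.61 i$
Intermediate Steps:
$W{\left(K \right)} = 260$ ($W{\left(K \right)} = -7 + 267 = 260$)
$o = \frac{118034049}{190060}$ ($o = \frac{161825}{260} - \frac{180018}{131580} = 161825 \cdot \frac{1}{260} - \frac{10001}{7310} = \frac{32365}{52} - \frac{10001}{7310} = \frac{118034049}{190060} \approx 621.04$)
$E = 3 - i \sqrt{16030}$ ($E = 3 - \sqrt{-23182 + 7152} = 3 - \sqrt{-16030} = 3 - i \sqrt{16030} \approx 3.0 - 126.61 i$)
$o - E = \frac{118034049}{190060} - \left(3 - i \sqrt{16030}\right) = \frac{117463869}{190060} + i \sqrt{16030}$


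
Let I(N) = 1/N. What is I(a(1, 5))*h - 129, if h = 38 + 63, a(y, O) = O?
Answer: -544/5 ≈ -108.80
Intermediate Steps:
h = 101
I(a(1, 5))*h - 129 = 101/5 - 129 = -544/5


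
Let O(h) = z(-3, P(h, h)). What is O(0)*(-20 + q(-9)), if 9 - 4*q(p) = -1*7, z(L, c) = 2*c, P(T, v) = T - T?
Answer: 0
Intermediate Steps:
P(T, v) = 0
q(p) = 4 (q(p) = 9/4 - (-1)*7/4 = 9/4 - ¼*(-7) = 9/4 + 7/4 = 4)
O(h) = 0 (O(h) = 2*0 = 0)
O(0)*(-20 + q(-9)) = 0*(-20 + 4) = 0*(-16) = 0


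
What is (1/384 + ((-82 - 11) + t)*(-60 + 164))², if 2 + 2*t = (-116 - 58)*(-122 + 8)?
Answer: 153923821496500225/147456 ≈ 1.0439e+12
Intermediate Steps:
t = 9917 (t = -1 + ((-116 - 58)*(-122 + 8))/2 = -1 + (-174*(-114))/2 = -1 + (½)*19836 = -1 + 9918 = 9917)
(1/384 + ((-82 - 11) + t)*(-60 + 164))² = (1/384 + ((-82 - 11) + 9917)*(-60 + 164))² = (1/384 + (-93 + 9917)*104)² = (1/384 + 9824*104)² = (1/384 + 1021696)² = (392331265/384)² = 153923821496500225/147456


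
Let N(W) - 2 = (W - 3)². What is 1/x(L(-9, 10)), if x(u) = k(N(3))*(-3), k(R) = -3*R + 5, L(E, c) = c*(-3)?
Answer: ⅓ ≈ 0.33333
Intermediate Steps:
L(E, c) = -3*c
N(W) = 2 + (-3 + W)² (N(W) = 2 + (W - 3)² = 2 + (-3 + W)²)
k(R) = 5 - 3*R
x(u) = 3 (x(u) = (5 - 3*(2 + (-3 + 3)²))*(-3) = (5 - 3*(2 + 0²))*(-3) = (5 - 3*(2 + 0))*(-3) = (5 - 3*2)*(-3) = (5 - 6)*(-3) = -1*(-3) = 3)
1/x(L(-9, 10)) = 1/3 = ⅓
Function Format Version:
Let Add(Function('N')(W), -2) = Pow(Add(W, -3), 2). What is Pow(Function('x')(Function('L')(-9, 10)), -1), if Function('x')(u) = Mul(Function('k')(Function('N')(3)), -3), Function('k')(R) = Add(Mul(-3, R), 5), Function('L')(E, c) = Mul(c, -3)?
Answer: Rational(1, 3) ≈ 0.33333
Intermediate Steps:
Function('L')(E, c) = Mul(-3, c)
Function('N')(W) = Add(2, Pow(Add(-3, W), 2)) (Function('N')(W) = Add(2, Pow(Add(W, -3), 2)) = Add(2, Pow(Add(-3, W), 2)))
Function('k')(R) = Add(5, Mul(-3, R))
Function('x')(u) = 3 (Function('x')(u) = Mul(Add(5, Mul(-3, Add(2, Pow(Add(-3, 3), 2)))), -3) = Mul(Add(5, Mul(-3, Add(2, Pow(0, 2)))), -3) = Mul(Add(5, Mul(-3, Add(2, 0))), -3) = Mul(Add(5, Mul(-3, 2)), -3) = Mul(Add(5, -6), -3) = Mul(-1, -3) = 3)
Pow(Function('x')(Function('L')(-9, 10)), -1) = Pow(3, -1) = Rational(1, 3)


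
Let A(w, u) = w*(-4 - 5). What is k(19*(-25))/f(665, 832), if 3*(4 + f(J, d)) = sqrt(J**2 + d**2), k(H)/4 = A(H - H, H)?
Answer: 0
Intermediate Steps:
A(w, u) = -9*w (A(w, u) = w*(-9) = -9*w)
k(H) = 0 (k(H) = 4*(-9*(H - H)) = 4*(-9*0) = 4*0 = 0)
f(J, d) = -4 + sqrt(J**2 + d**2)/3
k(19*(-25))/f(665, 832) = 0/(-4 + sqrt(665**2 + 832**2)/3) = 0/(-4 + sqrt(442225 + 692224)/3) = 0/(-4 + sqrt(1134449)/3) = 0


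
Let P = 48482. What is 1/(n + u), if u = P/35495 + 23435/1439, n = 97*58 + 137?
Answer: 51077305/295260099638 ≈ 0.00017299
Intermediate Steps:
n = 5763 (n = 5626 + 137 = 5763)
u = 901590923/51077305 (u = 48482/35495 + 23435/1439 = 901590923/51077305 ≈ 17.651)
1/(n + u) = 1/(5763 + 901590923/51077305) = 1/(295260099638/51077305) = 51077305/295260099638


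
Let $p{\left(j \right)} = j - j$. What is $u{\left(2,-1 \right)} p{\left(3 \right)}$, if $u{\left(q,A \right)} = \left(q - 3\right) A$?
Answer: $0$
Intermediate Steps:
$p{\left(j \right)} = 0$
$u{\left(q,A \right)} = A \left(-3 + q\right)$ ($u{\left(q,A \right)} = \left(-3 + q\right) A = A \left(-3 + q\right)$)
$u{\left(2,-1 \right)} p{\left(3 \right)} = - (-3 + 2) 0 = \left(-1\right) \left(-1\right) 0 = 1 \cdot 0 = 0$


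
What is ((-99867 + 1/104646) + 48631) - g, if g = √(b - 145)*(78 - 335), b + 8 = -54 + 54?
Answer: -5361642455/104646 + 771*I*√17 ≈ -51236.0 + 3178.9*I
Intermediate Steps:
b = -8 (b = -8 + (-54 + 54) = -8 + 0 = -8)
g = -771*I*√17 (g = √(-8 - 145)*(78 - 335) = √(-153)*(-257) = (3*I*√17)*(-257) = -771*I*√17 ≈ -3178.9*I)
((-99867 + 1/104646) + 48631) - g = ((-99867 + 1/104646) + 48631) - (-771)*I*√17 = ((-99867 + 1/104646) + 48631) + 771*I*√17 = (-10450682081/104646 + 48631) + 771*I*√17 = -5361642455/104646 + 771*I*√17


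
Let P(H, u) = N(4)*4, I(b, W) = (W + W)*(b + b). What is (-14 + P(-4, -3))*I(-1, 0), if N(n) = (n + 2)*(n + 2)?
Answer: 0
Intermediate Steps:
I(b, W) = 4*W*b (I(b, W) = (2*W)*(2*b) = 4*W*b)
N(n) = (2 + n)² (N(n) = (2 + n)*(2 + n) = (2 + n)²)
P(H, u) = 144 (P(H, u) = (2 + 4)²*4 = 6²*4 = 36*4 = 144)
(-14 + P(-4, -3))*I(-1, 0) = (-14 + 144)*(4*0*(-1)) = 130*0 = 0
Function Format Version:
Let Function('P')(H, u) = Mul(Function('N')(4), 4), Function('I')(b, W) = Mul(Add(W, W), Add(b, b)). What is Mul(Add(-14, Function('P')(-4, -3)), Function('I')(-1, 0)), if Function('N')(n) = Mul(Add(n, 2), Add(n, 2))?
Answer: 0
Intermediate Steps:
Function('I')(b, W) = Mul(4, W, b) (Function('I')(b, W) = Mul(Mul(2, W), Mul(2, b)) = Mul(4, W, b))
Function('N')(n) = Pow(Add(2, n), 2) (Function('N')(n) = Mul(Add(2, n), Add(2, n)) = Pow(Add(2, n), 2))
Function('P')(H, u) = 144 (Function('P')(H, u) = Mul(Pow(Add(2, 4), 2), 4) = Mul(Pow(6, 2), 4) = Mul(36, 4) = 144)
Mul(Add(-14, Function('P')(-4, -3)), Function('I')(-1, 0)) = Mul(Add(-14, 144), Mul(4, 0, -1)) = Mul(130, 0) = 0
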